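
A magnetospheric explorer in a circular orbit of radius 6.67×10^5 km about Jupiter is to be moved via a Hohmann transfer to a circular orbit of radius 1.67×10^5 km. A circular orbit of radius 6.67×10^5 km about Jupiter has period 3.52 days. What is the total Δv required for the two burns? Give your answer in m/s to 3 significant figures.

From Kepler's third law T² = 4π²r³/μ at r = 6.67×10^5 km, T = 3.52 days = 3.52 × 86400 s = 3.04128×10^5 s: μ = 4π²r³/T² = 1.26656×10^8 km³/s².
The Hohmann ellipse has a_t = (r₁ + r₂)/2 = 4.170×10^5 km.
Circular speed at r₁: v₁ = √(μ/r₁) = √(1.26656×10^8/6.670×10^5) = 13.78 km/s.
On the transfer ellipse at r₁, v² = μ(2/r − 1/a) gives v_a = √[μ(2/r₁ − 1/a_t)] = 8.720 km/s.
First burn Δv₁ = |v_a − v₁| = 5.060 km/s.
At r₂, v₂ = √(μ/r₂) = 27.54 km/s.
Transfer-orbit speed at r₂: v_p = √[μ(2/r₂ − 1/a_t)] = 34.83 km/s.
Second burn Δv₂ = |v₂ − v_p| = 7.290 km/s.
Δv = Δv₁ + Δv₂ = 5.060 + 7.290 = 12.35 km/s.

Δv = 12300 m/s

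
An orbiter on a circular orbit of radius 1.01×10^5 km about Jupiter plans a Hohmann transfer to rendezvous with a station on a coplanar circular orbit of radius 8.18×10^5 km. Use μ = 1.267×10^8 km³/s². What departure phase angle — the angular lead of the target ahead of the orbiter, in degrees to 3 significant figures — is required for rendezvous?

Semi-major axis of the transfer orbit: a_t = (1.010×10^5 + 8.180×10^5)/2 = 4.595×10^5 km.
The half-period of the transfer ellipse is t = π√(a_t³/μ) = 86934.0 s.
Target angular speed ω₂ = √(μ/r₂³) = 1.52145×10^-5 rad/s.
Angle swept by the target during transfer: ω₂·t = 1.32266 rad = 75.78°.
Arrival is 180° from departure on the ellipse, so φ = 180° − 75.78° = 104°.

φ = 104°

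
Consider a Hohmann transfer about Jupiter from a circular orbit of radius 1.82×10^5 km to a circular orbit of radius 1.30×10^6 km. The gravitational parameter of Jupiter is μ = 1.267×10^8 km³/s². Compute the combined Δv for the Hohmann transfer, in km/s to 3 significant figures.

The Hohmann ellipse has a_t = (r₁ + r₂)/2 = 7.410×10^5 km.
At r₁ the circular-orbit speed is v₁ = √(μ/r₁) = 26.3847 km/s.
Transfer-orbit speed at r₁ (v² = μ(2/r − 1/a)): v_p = √[μ(2/r₁ − 1/a_t)] = 34.9474 km/s.
First burn Δv₁ = |v_p − v₁| = 8.563 km/s.
At r₂, v₂ = √(μ/r₂) = 9.8723 km/s.
Transfer-orbit speed at r₂: v_a = √[μ(2/r₂ − 1/a_t)] = 4.8926 km/s.
Second burn Δv₂ = |v₂ − v_a| = 4.980 km/s.
Total Δv = Δv₁ + Δv₂ = 13.54 km/s.

Δv = 13.5 km/s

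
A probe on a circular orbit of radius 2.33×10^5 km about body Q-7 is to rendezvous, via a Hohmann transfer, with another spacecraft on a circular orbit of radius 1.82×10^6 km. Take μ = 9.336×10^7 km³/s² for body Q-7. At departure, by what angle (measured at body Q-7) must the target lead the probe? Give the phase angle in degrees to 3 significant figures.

The Hohmann ellipse has a_t = (r₁ + r₂)/2 = 1.0265×10^6 km.
Transfer time t = π√(a_t³/μ) = 3.3815×10^5 s.
Target angular speed ω₂ = √(μ/r₂³) = 3.9353×10^-6 rad/s.
Angle swept by the target during transfer: ω₂·t = 1.3307 rad = 76.24°.
The probe traverses 180° on the transfer ellipse, so the target must lead by 180° − 76.24° = 104°.

φ = 104°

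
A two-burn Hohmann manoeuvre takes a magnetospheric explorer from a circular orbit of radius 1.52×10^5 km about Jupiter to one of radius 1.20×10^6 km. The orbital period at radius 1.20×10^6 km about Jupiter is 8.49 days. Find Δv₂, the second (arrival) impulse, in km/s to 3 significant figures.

Δv₂ = 5.40 km/s

From Kepler's third law T² = 4π²r³/μ at r = 1.20×10^6 km, T = 8.49 days = 8.49 × 86400 s = 7.33536×10^5 s: μ = 4π²r³/T² = 1.26783×10^8 km³/s².
Semi-major axis of the transfer orbit: a_t = (1.520×10^5 + 1.200×10^6)/2 = 6.760×10^5 km.
On the circular orbit at r = 1.200×10^6 km, v_c = √(μ/r) = 10.279 km/s.
Transfer-orbit speed at the same r (vis-viva, a = a_t): v_t = √[μ(2/r − 1/a_t)] = 4.8740 km/s.
Δv₂ = |v_t − v_c| = |4.8740 − 10.279| = 5.405 km/s.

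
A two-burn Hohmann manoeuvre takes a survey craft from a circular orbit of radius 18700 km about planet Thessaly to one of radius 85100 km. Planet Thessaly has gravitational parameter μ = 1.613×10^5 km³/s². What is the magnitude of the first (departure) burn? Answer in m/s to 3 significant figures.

Δv₁ = 824 m/s

Semi-major axis of the transfer orbit: a_t = (18700 + 85100)/2 = 51900 km.
On the circular orbit at r = 18700 km, v_c = √(μ/r) = 2.93695 km/s.
Vis-viva on the transfer ellipse at r = 18700 km gives v_t = √[μ(2/r − 1/a_t)] = 3.76078 km/s.
Δv₁ = |v_t − v_c| = |3.76078 − 2.93695| = 0.8238 km/s.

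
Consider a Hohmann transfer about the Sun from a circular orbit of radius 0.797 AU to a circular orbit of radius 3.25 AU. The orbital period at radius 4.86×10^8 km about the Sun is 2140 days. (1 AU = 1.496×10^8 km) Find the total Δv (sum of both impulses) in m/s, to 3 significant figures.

Δv = 15100 m/s

From Kepler's third law T² = 4π²r³/μ at r = 4.86×10^8 km, T = 2140 days = 2140 × 86400 s = 1.84896×10^8 s: μ = 4π²r³/T² = 1.32560×10^11 km³/s².
In km: r₁ = 0.797 × 1.496×10^8 = 1.192312×10^8 km; r₂ = 3.25 × 1.496×10^8 = 4.862×10^8 km.
The Hohmann ellipse has a_t = (r₁ + r₂)/2 = 3.027156×10^8 km.
Circular speed at r₁: v₁ = √(μ/r₁) = √(1.32560×10^11/1.192312×10^8) = 33.3435 km/s.
Transfer-orbit speed at r₁ (v² = μ(2/r − 1/a)): v_p = √[μ(2/r₁ − 1/a_t)] = 42.2573 km/s.
First burn Δv₁ = |v_p − v₁| = 8.914 km/s.
At r₂, v₂ = √(μ/r₂) = 16.512 km/s.
Transfer-orbit speed at r₂: v_a = √[μ(2/r₂ − 1/a_t)] = 10.363 km/s.
Second burn Δv₂ = |v₂ − v_a| = 6.149 km/s.
Δv = Δv₁ + Δv₂ = 8.914 + 6.149 = 15.06 km/s.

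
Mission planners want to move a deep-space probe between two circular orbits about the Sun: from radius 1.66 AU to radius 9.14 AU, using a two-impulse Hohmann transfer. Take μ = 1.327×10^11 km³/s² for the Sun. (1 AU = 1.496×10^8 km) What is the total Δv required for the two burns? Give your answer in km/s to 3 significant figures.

Δv = 11.3 km/s

In km: r₁ = 1.66 × 1.496×10^8 = 2.48336×10^8 km; r₂ = 9.14 × 1.496×10^8 = 1.367344×10^9 km.
Semi-major axis of the transfer orbit: a_t = (2.48336×10^8 + 1.367344×10^9)/2 = 8.0784×10^8 km.
At r₁ the circular-orbit speed is v₁ = √(μ/r₁) = 23.116 km/s.
Transfer-orbit speed at r₁ (vis-viva): v_p = √[μ(2/r₁ − 1/a_t)] = 30.074 km/s.
First burn Δv₁ = |v_p − v₁| = 6.958 km/s.
Circular speed at r₂: v₂ = √(μ/r₂) = 9.851 km/s.
Transfer-orbit speed at r₂: v_a = √[μ(2/r₂ − 1/a_t)] = 5.462 km/s.
Second burn Δv₂ = |v₂ − v_a| = 4.389 km/s.
Δv = Δv₁ + Δv₂ = 6.958 + 4.389 = 11.35 km/s.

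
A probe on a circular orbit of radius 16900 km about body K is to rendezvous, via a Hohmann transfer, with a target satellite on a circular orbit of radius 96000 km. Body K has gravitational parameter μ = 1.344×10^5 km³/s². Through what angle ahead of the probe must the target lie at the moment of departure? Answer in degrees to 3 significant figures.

φ = 98.8°

Transfer-ellipse semi-major axis a_t = (r₁ + r₂)/2 = (16900 + 96000)/2 = 56450 km.
Transfer time t = π√(a_t³/μ) = 1.14933×10^5 s.
Target angular speed ω₂ = √(μ/r₂³) = 1.23252×10^-5 rad/s.
Angle swept by the target during transfer: ω₂·t = 1.41657 rad = 81.16°.
Arrival is 180° from departure on the ellipse, so φ = 180° − 81.16° = 98.8°.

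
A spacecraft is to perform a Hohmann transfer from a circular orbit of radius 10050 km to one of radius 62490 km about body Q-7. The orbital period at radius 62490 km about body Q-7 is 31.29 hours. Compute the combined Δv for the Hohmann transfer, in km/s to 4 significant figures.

Δv = 4.368 km/s

From Kepler's third law T² = 4π²r³/μ at r = 62490 km, T = 31.29 hours = 31.29 × 3600 s = 1.12644×10^5 s: μ = 4π²r³/T² = 7.59233×10^5 km³/s².
The Hohmann ellipse has a_t = (r₁ + r₂)/2 = 36270 km.
At r₁ the circular-orbit speed is v₁ = √(μ/r₁) = 8.6917 km/s.
Transfer-orbit speed at r₁ (v² = μ(2/r − 1/a)): v_p = √[μ(2/r₁ − 1/a_t)] = 11.409 km/s.
First burn Δv₁ = |v_p − v₁| = 2.717 km/s.
Circular speed at r₂: v₂ = √(μ/r₂) = 3.486 km/s.
Transfer-orbit speed at r₂: v_a = √[μ(2/r₂ − 1/a_t)] = 1.835 km/s.
Second burn Δv₂ = |v₂ − v_a| = 1.651 km/s.
Total Δv = Δv₁ + Δv₂ = 4.368 km/s.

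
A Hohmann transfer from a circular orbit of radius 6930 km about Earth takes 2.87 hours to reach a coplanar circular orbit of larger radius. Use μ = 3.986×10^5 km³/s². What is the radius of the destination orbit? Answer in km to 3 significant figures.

r₂ = 25600 km

Transfer time t = 2.87 hours = 10332 s, and t = π√(a_t³/μ).
So a_t = (μ t²/π²)^(1/3) = (3.986×10^5 × (10332)² / π²)^(1/3) = 16276 km.
Since a_t = (r₁ + r₂)/2, r₂ = 2a_t − r₁ = 2×16276 − 6930 = 25622 km.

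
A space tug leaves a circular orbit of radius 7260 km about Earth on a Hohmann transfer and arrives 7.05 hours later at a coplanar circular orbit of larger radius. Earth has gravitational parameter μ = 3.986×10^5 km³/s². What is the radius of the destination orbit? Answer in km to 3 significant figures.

r₂ = 52000 km

Transfer time t = 7.05 hours = 25380 s, and t = π√(a_t³/μ).
So a_t = (μ t²/π²)^(1/3) = (3.986×10^5 × (25380)² / π²)^(1/3) = 29631 km.
Since a_t = (r₁ + r₂)/2, r₂ = 2a_t − r₁ = 2×29631 − 7260 = 52002 km.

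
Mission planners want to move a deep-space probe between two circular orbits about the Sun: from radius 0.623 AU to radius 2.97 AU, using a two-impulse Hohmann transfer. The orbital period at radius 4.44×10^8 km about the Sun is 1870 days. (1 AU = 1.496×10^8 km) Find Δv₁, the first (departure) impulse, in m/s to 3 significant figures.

Δv₁ = 10800 m/s

From Kepler's third law T² = 4π²r³/μ at r = 4.44×10^8 km, T = 1870 days = 1870 × 86400 s = 1.61568×10^8 s: μ = 4π²r³/T² = 1.32373×10^11 km³/s².
In km: r₁ = 0.623 × 1.496×10^8 = 9.32008×10^7 km; r₂ = 2.97 × 1.496×10^8 = 4.44312×10^8 km.
Semi-major axis of the transfer orbit: a_t = (9.32008×10^7 + 4.44312×10^8)/2 = 2.687564×10^8 km.
Circular speed at r = 9.32008×10^7 km: v_c = √(μ/r) = 37.69 km/s.
Transfer-orbit speed at the same r (vis-viva, a = a_t): v_t = √[μ(2/r − 1/a_t)] = 48.46 km/s.
Δv₁ = |v_t − v_c| = |48.46 − 37.69| = 10.77 km/s.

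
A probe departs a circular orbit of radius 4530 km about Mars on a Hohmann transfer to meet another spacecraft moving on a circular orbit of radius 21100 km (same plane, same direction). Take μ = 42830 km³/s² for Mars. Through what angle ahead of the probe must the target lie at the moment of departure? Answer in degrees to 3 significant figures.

φ = 94.8°

Transfer-ellipse semi-major axis a_t = (r₁ + r₂)/2 = (4530 + 21100)/2 = 12815 km.
Transfer time t = π√(a_t³/μ) = 22020 s.
Target angular speed ω₂ = √(μ/r₂³) = 6.752×10^-5 rad/s.
Angle swept by the target during transfer: ω₂·t = 1.487 rad = 85.20°.
Arrival is 180° from departure on the ellipse, so φ = 180° − 85.20° = 94.8°.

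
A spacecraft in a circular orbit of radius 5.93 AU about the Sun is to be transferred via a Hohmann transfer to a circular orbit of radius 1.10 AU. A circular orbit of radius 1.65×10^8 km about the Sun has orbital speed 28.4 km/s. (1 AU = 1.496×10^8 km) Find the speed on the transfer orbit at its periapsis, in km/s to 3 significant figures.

v = 36.9 km/s

From the circular-orbit relation v² = μ/r at r = 1.65×10^8 km: μ = v²r = (28.4)² × 1.65×10^8 = 1.33082×10^11 km³/s².
In km: r₁ = 5.93 × 1.496×10^8 = 8.87128×10^8 km; r₂ = 1.10 × 1.496×10^8 = 1.6456×10^8 km.
The Hohmann ellipse has a_t = (r₁ + r₂)/2 = 5.25844×10^8 km.
The periapsis of the transfer ellipse is at r = 1.6456×10^8 km.
From the vis-viva equation, v = √[μ(2/r − 1/a_t)] = 36.94 km/s.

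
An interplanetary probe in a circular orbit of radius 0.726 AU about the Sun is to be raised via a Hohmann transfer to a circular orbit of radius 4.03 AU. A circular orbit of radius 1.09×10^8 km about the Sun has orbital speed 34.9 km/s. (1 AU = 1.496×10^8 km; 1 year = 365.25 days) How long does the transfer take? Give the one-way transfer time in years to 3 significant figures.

t = 1.83 years

From the circular-orbit relation v² = μ/r at r = 1.09×10^8 km: μ = v²r = (34.9)² × 1.09×10^8 = 1.32763×10^11 km³/s².
In km: r₁ = 0.726 × 1.496×10^8 = 1.086096×10^8 km; r₂ = 4.03 × 1.496×10^8 = 6.02888×10^8 km.
The Hohmann ellipse has a_t = (r₁ + r₂)/2 = 3.557488×10^8 km.
By Kepler's third law the transfer-orbit period is T = 2π√(a_t³/μ), so t = T/2 = 5.785×10^7 s.
Converting: 5.785×10^7 s ÷ 3.15576×10^7 s/year (365.25 × 86400) = 1.83 years.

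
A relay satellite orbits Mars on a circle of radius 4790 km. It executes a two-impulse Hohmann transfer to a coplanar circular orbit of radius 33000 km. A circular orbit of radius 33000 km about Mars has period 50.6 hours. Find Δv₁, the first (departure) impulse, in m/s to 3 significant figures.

From Kepler's third law T² = 4π²r³/μ at r = 33000 km, T = 50.6 hours = 50.6 × 3600 s = 1.8216×10^5 s: μ = 4π²r³/T² = 42755.8 km³/s².
The Hohmann ellipse has a_t = (r₁ + r₂)/2 = 18895 km.
On the circular orbit at r = 4790 km, v_c = √(μ/r) = 2.98765 km/s.
Transfer-orbit speed at the same r (vis-viva, a = a_t): v_t = √[μ(2/r − 1/a_t)] = 3.94833 km/s.
Δv₁ = |v_t − v_c| = |3.94833 − 2.98765| = 0.9607 km/s.

Δv₁ = 961 m/s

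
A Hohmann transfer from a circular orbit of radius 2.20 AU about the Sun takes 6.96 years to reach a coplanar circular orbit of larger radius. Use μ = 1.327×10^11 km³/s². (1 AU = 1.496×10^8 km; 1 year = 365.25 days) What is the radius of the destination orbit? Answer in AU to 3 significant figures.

r₂ = 9.37 AU

In km: r₁ = 2.20 × 1.496×10^8 = 3.2912×10^8 km.
Transfer time t = 6.96 years × 365.25 × 86400 s = 2.19640896×10^8 s, and t = π√(a_t³/μ).
So a_t = (μ t²/π²)^(1/3) = (1.327×10^11 × (2.19640896×10^8)² / π²)^(1/3) = 8.6563×10^8 km.
Since a_t = (r₁ + r₂)/2, r₂ = 2a_t − r₁ = 2×8.6563×10^8 − 3.2912×10^8 = 1.40214×10^9 km.
In AU: r₂ = 1.40214×10^9 / 1.496×10^8 = 9.37 AU.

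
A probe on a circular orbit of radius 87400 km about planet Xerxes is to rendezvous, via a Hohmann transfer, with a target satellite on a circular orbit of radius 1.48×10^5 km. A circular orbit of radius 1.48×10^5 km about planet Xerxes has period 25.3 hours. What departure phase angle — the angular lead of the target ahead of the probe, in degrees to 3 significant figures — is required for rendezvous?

φ = 52.3°

From Kepler's third law T² = 4π²r³/μ at r = 1.48×10^5 km, T = 25.3 hours = 25.3 × 3600 s = 91080 s: μ = 4π²r³/T² = 1.54276×10^7 km³/s².
Transfer-ellipse semi-major axis a_t = (r₁ + r₂)/2 = (87400 + 1.480×10^5)/2 = 1.177×10^5 km.
Transfer time t = π√(a_t³/μ) = 32300 s.
Target angular speed ω₂ = √(μ/r₂³) = 6.899×10^-5 rad/s.
Angle swept by the target during transfer: ω₂·t = 2.228 rad = 127.7°.
Arrival is 180° from departure on the ellipse, so φ = 180° − 127.7° = 52.3°.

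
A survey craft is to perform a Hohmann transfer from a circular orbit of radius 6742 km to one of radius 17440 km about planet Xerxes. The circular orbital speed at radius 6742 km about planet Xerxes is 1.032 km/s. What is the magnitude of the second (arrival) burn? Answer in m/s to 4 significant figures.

From the circular-orbit relation v² = μ/r at r = 6742 km: μ = v²r = (1.032)² × 6742 = 7180.39 km³/s².
Semi-major axis of the transfer orbit: a_t = (6742 + 17440)/2 = 12091 km.
On the circular orbit at r = 17440 km, v_c = √(μ/r) = 0.64165 km/s.
Vis-viva on the transfer ellipse at r = 17440 km gives v_t = √[μ(2/r − 1/a_t)] = 0.47914 km/s.
Δv₂ = |v_t − v_c| = |0.47914 − 0.64165| = 0.1625 km/s.

Δv₂ = 162.5 m/s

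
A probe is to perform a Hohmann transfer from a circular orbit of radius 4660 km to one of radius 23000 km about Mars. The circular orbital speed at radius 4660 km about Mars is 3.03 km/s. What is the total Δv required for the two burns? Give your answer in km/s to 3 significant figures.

From the circular-orbit relation v² = μ/r at r = 4660 km: μ = v²r = (3.03)² × 4660 = 42783.0 km³/s².
Semi-major axis of the transfer orbit: a_t = (4660 + 23000)/2 = 13830 km.
At r₁ the circular-orbit speed is v₁ = √(μ/r₁) = 3.0300 km/s.
Transfer-orbit speed at r₁ (vis-viva equation): v_p = √[μ(2/r₁ − 1/a_t)] = 3.9075 km/s.
First burn Δv₁ = |v_p − v₁| = 0.8775 km/s.
Circular speed at r₂: v₂ = √(μ/r₂) = 1.3639 km/s.
Transfer-orbit speed at r₂: v_a = √[μ(2/r₂ − 1/a_t)] = 0.79169 km/s.
Second burn Δv₂ = |v₂ − v_a| = 0.5722 km/s.
Δv = Δv₁ + Δv₂ = 0.8775 + 0.5722 = 1.450 km/s.

Δv = 1.45 km/s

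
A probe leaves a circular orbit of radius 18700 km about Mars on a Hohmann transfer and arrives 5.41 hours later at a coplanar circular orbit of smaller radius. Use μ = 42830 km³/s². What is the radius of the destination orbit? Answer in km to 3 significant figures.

r₂ = 4910 km

Transfer time t = 5.41 hours = 19476 s, and t = π√(a_t³/μ).
So a_t = (μ t²/π²)^(1/3) = (42830 × (19476)² / π²)^(1/3) = 11807 km.
Since a_t = (r₁ + r₂)/2, r₂ = 2a_t − r₁ = 2×11807 − 18700 = 4914 km.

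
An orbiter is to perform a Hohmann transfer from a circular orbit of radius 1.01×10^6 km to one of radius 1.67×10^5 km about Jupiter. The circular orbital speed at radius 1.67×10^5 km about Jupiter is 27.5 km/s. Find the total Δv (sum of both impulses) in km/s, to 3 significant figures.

Δv = 13.8 km/s

From the circular-orbit relation v² = μ/r at r = 1.67×10^5 km: μ = v²r = (27.5)² × 1.67×10^5 = 1.26294×10^8 km³/s².
Semi-major axis of the transfer orbit: a_t = (1.010×10^6 + 1.670×10^5)/2 = 5.885×10^5 km.
At r₁ the circular-orbit speed is v₁ = √(μ/r₁) = 11.182 km/s.
Transfer-orbit speed at r₁ (vis-viva equation): v_a = √[μ(2/r₁ − 1/a_t)] = 5.9568 km/s.
First burn Δv₁ = |v_a − v₁| = 5.225 km/s.
Circular speed at r₂: v₂ = √(μ/r₂) = 27.500 km/s.
Transfer-orbit speed at r₂: v_p = √[μ(2/r₂ − 1/a_t)] = 36.026 km/s.
Second burn Δv₂ = |v₂ − v_p| = 8.526 km/s.
Δv = Δv₁ + Δv₂ = 5.225 + 8.526 = 13.75 km/s.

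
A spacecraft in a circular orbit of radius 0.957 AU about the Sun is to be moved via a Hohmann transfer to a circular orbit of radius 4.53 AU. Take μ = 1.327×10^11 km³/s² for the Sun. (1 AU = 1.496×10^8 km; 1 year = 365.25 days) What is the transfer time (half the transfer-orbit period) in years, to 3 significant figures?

t = 2.27 years

In km: r₁ = 0.957 × 1.496×10^8 = 1.431672×10^8 km; r₂ = 4.53 × 1.496×10^8 = 6.77688×10^8 km.
Transfer-ellipse semi-major axis a_t = (r₁ + r₂)/2 = (1.431672×10^8 + 6.77688×10^8)/2 = 4.104276×10^8 km.
By Kepler's third law the transfer-orbit period is T = 2π√(a_t³/μ), so t = T/2 = 7.171×10^7 s.
Converting: 7.171×10^7 s ÷ 3.15576×10^7 s/year (365.25 × 86400) = 2.27 years.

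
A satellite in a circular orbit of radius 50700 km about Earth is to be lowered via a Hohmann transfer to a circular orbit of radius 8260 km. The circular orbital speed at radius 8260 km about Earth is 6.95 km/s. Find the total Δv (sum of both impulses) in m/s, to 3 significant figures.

From the circular-orbit relation v² = μ/r at r = 8260 km: μ = v²r = (6.95)² × 8260 = 3.98979×10^5 km³/s².
Semi-major axis of the transfer orbit: a_t = (50700 + 8260)/2 = 29480 km.
Circular speed at r₁: v₁ = √(μ/r₁) = √(3.98979×10^5/50700) = 2.8052 km/s.
Transfer-orbit speed at r₁ (vis-viva equation): v_a = √[μ(2/r₁ − 1/a_t)] = 1.4849 km/s.
First burn Δv₁ = |v_a − v₁| = 1.3203 km/s.
At r₂, v₂ = √(μ/r₂) = 6.9500 km/s.
Transfer-orbit speed at r₂: v_p = √[μ(2/r₂ − 1/a_t)] = 9.1143 km/s.
Second burn Δv₂ = |v₂ − v_p| = 2.1643 km/s.
Δv = Δv₁ + Δv₂ = 1.3203 + 2.1643 = 3.485 km/s.

Δv = 3480 m/s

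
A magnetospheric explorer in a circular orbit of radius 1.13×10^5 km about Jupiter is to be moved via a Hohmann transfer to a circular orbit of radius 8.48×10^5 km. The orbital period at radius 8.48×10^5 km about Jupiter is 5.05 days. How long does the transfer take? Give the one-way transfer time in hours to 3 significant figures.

From Kepler's third law T² = 4π²r³/μ at r = 8.48×10^5 km, T = 5.05 days = 5.05 × 86400 s = 4.3632×10^5 s: μ = 4π²r³/T² = 1.26455×10^8 km³/s².
The Hohmann ellipse has a_t = (r₁ + r₂)/2 = 4.805×10^5 km.
Half the transfer-orbit period gives t = π√(a_t³/μ) = 93050 s.
Converting: 93050 s ÷ 3600 s/hour = 25.8 hours.

t = 25.8 hours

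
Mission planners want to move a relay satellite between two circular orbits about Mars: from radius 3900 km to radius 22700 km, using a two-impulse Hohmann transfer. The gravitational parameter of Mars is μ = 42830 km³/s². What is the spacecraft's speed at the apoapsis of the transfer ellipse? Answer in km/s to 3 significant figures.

v = 0.744 km/s

Semi-major axis of the transfer orbit: a_t = (3900 + 22700)/2 = 13300 km.
At apoapsis, r = 22700 km.
From the vis-viva equation, v = √[μ(2/r − 1/a_t)] = 0.7438 km/s.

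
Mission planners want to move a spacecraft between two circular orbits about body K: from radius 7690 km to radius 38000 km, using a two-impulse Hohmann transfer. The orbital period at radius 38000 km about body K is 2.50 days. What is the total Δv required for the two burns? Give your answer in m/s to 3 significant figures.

Δv = 1180 m/s

From Kepler's third law T² = 4π²r³/μ at r = 38000 km, T = 2.50 days = 2.50 × 86400 s = 2.160×10^5 s: μ = 4π²r³/T² = 46430.5 km³/s².
The Hohmann ellipse has a_t = (r₁ + r₂)/2 = 22845 km.
Circular speed at r₁: v₁ = √(μ/r₁) = √(46430.5/7690) = 2.4572 km/s.
Transfer-orbit speed at r₁ (v² = μ(2/r − 1/a)): v_p = √[μ(2/r₁ − 1/a_t)] = 3.1691 km/s.
First burn Δv₁ = |v_p − v₁| = 0.7119 km/s.
Circular speed at r₂: v₂ = √(μ/r₂) = 1.1054 km/s.
Transfer-orbit speed at r₂: v_a = √[μ(2/r₂ − 1/a_t)] = 0.64132 km/s.
Second burn Δv₂ = |v₂ − v_a| = 0.4641 km/s.
Δv = Δv₁ + Δv₂ = 0.7119 + 0.4641 = 1.176 km/s.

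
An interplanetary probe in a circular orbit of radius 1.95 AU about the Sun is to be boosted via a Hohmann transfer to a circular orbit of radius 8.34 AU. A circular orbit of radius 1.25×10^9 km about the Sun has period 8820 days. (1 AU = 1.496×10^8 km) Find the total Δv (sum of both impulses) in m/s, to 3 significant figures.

From Kepler's third law T² = 4π²r³/μ at r = 1.25×10^9 km, T = 8820 days = 8820 × 86400 s = 7.62048×10^8 s: μ = 4π²r³/T² = 1.32778×10^11 km³/s².
In km: r₁ = 1.95 × 1.496×10^8 = 2.9172×10^8 km; r₂ = 8.34 × 1.496×10^8 = 1.247664×10^9 km.
Semi-major axis of the transfer orbit: a_t = (2.9172×10^8 + 1.247664×10^9)/2 = 7.69692×10^8 km.
Circular speed at r₁: v₁ = √(μ/r₁) = √(1.32778×10^11/2.9172×10^8) = 21.3344 km/s.
On the transfer ellipse at r₁, v² = μ(2/r − 1/a) gives v_p = √[μ(2/r₁ − 1/a_t)] = 27.1625 km/s.
First burn Δv₁ = |v_p − v₁| = 5.828 km/s.
Circular speed at r₂: v₂ = √(μ/r₂) = 10.316 km/s.
Transfer-orbit speed at r₂: v_a = √[μ(2/r₂ − 1/a_t)] = 6.3509 km/s.
Second burn Δv₂ = |v₂ − v_a| = 3.965 km/s.
Total Δv = Δv₁ + Δv₂ = 9.793 km/s.

Δv = 9790 m/s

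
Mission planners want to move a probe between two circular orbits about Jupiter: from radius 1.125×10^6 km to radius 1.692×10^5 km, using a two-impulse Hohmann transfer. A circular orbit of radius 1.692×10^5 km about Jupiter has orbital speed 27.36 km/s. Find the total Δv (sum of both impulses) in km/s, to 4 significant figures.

Δv = 13.90 km/s

From the circular-orbit relation v² = μ/r at r = 1.692×10^5 km: μ = v²r = (27.36)² × 1.692×10^5 = 1.26658×10^8 km³/s².
The Hohmann ellipse has a_t = (r₁ + r₂)/2 = 6.471×10^5 km.
Circular speed at r₁: v₁ = √(μ/r₁) = √(1.26658×10^8/1.125×10^6) = 10.611 km/s.
On the transfer ellipse at r₁, v² = μ(2/r − 1/a) gives v_a = √[μ(2/r₁ − 1/a_t)] = 5.4257 km/s.
First burn Δv₁ = |v_a − v₁| = 5.185 km/s.
At r₂, v₂ = √(μ/r₂) = 27.360 km/s.
Transfer-orbit speed at r₂: v_p = √[μ(2/r₂ − 1/a_t)] = 36.075 km/s.
Second burn Δv₂ = |v₂ − v_p| = 8.715 km/s.
Total Δv = Δv₁ + Δv₂ = 13.90 km/s.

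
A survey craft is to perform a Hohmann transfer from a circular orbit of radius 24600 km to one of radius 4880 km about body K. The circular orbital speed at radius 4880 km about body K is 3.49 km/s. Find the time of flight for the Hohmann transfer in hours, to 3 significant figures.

t = 6.41 hours

From the circular-orbit relation v² = μ/r at r = 4880 km: μ = v²r = (3.49)² × 4880 = 59438.9 km³/s².
The Hohmann ellipse has a_t = (r₁ + r₂)/2 = 14740 km.
By Kepler's third law the transfer-orbit period is T = 2π√(a_t³/μ), so t = T/2 = 23060 s.
Converting: 23060 s ÷ 3600 s/hour = 6.41 hours.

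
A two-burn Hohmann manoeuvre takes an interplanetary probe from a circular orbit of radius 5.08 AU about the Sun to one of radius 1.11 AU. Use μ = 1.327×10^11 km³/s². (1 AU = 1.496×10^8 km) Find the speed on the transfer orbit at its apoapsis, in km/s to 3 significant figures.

v = 7.91 km/s

In km: r₁ = 5.08 × 1.496×10^8 = 7.59968×10^8 km; r₂ = 1.11 × 1.496×10^8 = 1.66056×10^8 km.
The Hohmann ellipse has a_t = (r₁ + r₂)/2 = 4.63012×10^8 km.
At apoapsis, r = 7.59968×10^8 km.
From the vis-viva equation, v = √[μ(2/r − 1/a_t)] = 7.914 km/s.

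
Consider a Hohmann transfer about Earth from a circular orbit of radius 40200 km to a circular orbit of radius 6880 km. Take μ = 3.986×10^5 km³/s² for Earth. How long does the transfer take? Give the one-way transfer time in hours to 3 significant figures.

t = 4.99 hours

Transfer-ellipse semi-major axis a_t = (r₁ + r₂)/2 = (40200 + 6880)/2 = 23540 km.
By Kepler's third law the transfer-orbit period is T = 2π√(a_t³/μ), so t = T/2 = 17970 s.
Converting: 17970 s ÷ 3600 s/hour = 4.99 hours.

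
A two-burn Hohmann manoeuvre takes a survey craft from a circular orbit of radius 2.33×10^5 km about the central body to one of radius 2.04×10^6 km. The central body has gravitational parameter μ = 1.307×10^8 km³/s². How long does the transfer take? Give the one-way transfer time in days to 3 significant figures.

t = 3.85 days

Semi-major axis of the transfer orbit: a_t = (2.330×10^5 + 2.040×10^6)/2 = 1.1365×10^6 km.
Transfer time t = π√(a_t³/μ) = π√((1.1365×10^6)³ / 1.307×10^8) = 3.329×10^5 s.
Converting: 3.329×10^5 s ÷ 86400 s/day = 3.85 days.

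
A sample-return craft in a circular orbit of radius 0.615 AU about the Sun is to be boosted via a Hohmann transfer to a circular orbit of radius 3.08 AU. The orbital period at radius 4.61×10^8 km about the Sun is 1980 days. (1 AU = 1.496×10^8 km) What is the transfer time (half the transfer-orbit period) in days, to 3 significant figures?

t = 460 days

From Kepler's third law T² = 4π²r³/μ at r = 4.61×10^8 km, T = 1980 days = 1980 × 86400 s = 1.71072×10^8 s: μ = 4π²r³/T² = 1.32161×10^11 km³/s².
In km: r₁ = 0.615 × 1.496×10^8 = 9.2004×10^7 km; r₂ = 3.08 × 1.496×10^8 = 4.60768×10^8 km.
Semi-major axis of the transfer orbit: a_t = (9.2004×10^7 + 4.60768×10^8)/2 = 2.76386×10^8 km.
Transfer time t = π√(a_t³/μ) = π√((2.76386×10^8)³ / 1.32161×10^11) = 3.971×10^7 s.
Converting: 3.971×10^7 s ÷ 86400 s/day = 460 days.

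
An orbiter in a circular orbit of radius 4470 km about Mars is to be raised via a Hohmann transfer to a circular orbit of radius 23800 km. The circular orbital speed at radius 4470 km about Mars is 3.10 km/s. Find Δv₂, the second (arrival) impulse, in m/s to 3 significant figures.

From the circular-orbit relation v² = μ/r at r = 4470 km: μ = v²r = (3.10)² × 4470 = 42956.7 km³/s².
Transfer-ellipse semi-major axis a_t = (r₁ + r₂)/2 = (4470 + 23800)/2 = 14135 km.
On the circular orbit at r = 23800 km, v_c = √(μ/r) = 1.3435 km/s.
Vis-viva on the transfer ellipse at r = 23800 km gives v_t = √[μ(2/r − 1/a_t)] = 0.75550 km/s.
Δv₂ = |v_t − v_c| = |0.75550 − 1.3435| = 0.5880 km/s.

Δv₂ = 588 m/s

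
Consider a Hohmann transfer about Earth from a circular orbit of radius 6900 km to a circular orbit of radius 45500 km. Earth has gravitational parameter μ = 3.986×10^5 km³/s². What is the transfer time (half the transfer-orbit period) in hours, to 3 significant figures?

t = 5.86 hours

The Hohmann ellipse has a_t = (r₁ + r₂)/2 = 26200 km.
Half the transfer-orbit period gives t = π√(a_t³/μ) = 21100 s.
Converting: 21100 s ÷ 3600 s/hour = 5.86 hours.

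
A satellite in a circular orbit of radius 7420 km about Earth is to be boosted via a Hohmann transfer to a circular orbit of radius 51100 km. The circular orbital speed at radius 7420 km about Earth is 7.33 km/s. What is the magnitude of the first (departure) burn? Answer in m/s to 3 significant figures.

Δv₁ = 2360 m/s

From the circular-orbit relation v² = μ/r at r = 7420 km: μ = v²r = (7.33)² × 7420 = 3.98668×10^5 km³/s².
Semi-major axis of the transfer orbit: a_t = (7420 + 51100)/2 = 29260 km.
Circular speed at r = 7420 km: v_c = √(μ/r) = 7.330 km/s.
Vis-viva on the transfer ellipse at r = 7420 km gives v_t = √[μ(2/r − 1/a_t)] = 9.687 km/s.
Δv₁ = |v_t − v_c| = |9.687 − 7.330| = 2.357 km/s.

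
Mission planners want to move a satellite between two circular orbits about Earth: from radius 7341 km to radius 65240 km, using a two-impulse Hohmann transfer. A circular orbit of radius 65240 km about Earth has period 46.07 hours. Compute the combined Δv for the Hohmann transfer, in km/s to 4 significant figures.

Δv = 3.871 km/s

From Kepler's third law T² = 4π²r³/μ at r = 65240 km, T = 46.07 hours = 46.07 × 3600 s = 1.65852×10^5 s: μ = 4π²r³/T² = 3.98529×10^5 km³/s².
Transfer-ellipse semi-major axis a_t = (r₁ + r₂)/2 = (7341 + 65240)/2 = 36290.5 km.
Circular speed at r₁: v₁ = √(μ/r₁) = √(3.98529×10^5/7341) = 7.368 km/s.
Transfer-orbit speed at r₁ (v² = μ(2/r − 1/a)): v_p = √[μ(2/r₁ − 1/a_t)] = 9.879 km/s.
First burn Δv₁ = |v_p − v₁| = 2.511 km/s.
At r₂, v₂ = √(μ/r₂) = 2.472 km/s.
Transfer-orbit speed at r₂: v_a = √[μ(2/r₂ − 1/a_t)] = 1.112 km/s.
Second burn Δv₂ = |v₂ − v_a| = 1.360 km/s.
Δv = Δv₁ + Δv₂ = 2.511 + 1.360 = 3.871 km/s.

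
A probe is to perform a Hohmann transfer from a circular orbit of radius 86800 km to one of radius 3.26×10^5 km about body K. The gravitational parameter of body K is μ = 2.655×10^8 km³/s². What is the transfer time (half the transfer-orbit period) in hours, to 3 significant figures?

Semi-major axis of the transfer orbit: a_t = (86800 + 3.260×10^5)/2 = 2.064×10^5 km.
By Kepler's third law the transfer-orbit period is T = 2π√(a_t³/μ), so t = T/2 = 18080 s.
Converting: 18080 s ÷ 3600 s/hour = 5.02 hours.

t = 5.02 hours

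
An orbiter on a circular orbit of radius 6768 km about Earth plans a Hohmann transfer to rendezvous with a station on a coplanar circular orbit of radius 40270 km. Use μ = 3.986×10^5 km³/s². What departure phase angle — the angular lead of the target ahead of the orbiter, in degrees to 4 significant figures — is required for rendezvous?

Semi-major axis of the transfer orbit: a_t = (6768 + 40270)/2 = 23519 km.
The half-period of the transfer ellipse is t = π√(a_t³/μ) = 17948 s.
Target angular speed ω₂ = √(μ/r₂³) = 7.8126×10^-5 rad/s.
Angle swept by the target during transfer: ω₂·t = 1.4022 rad = 80.34°.
Arrival is 180° from departure on the ellipse, so φ = 180° − 80.34° = 99.66°.

φ = 99.66°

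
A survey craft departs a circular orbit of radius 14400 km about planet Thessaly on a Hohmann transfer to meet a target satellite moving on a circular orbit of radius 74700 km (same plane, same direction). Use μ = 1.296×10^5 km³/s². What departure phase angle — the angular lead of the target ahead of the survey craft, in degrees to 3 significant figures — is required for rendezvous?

Transfer-ellipse semi-major axis a_t = (r₁ + r₂)/2 = (14400 + 74700)/2 = 44550 km.
The half-period of the transfer ellipse is t = π√(a_t³/μ) = 82058 s.
Target angular speed ω₂ = √(μ/r₂³) = 1.7633×10^-5 rad/s.
Angle swept by the target during transfer: ω₂·t = 1.4469 rad = 82.90°.
The survey craft traverses 180° on the transfer ellipse, so the target must lead by 180° − 82.90° = 97.1°.

φ = 97.1°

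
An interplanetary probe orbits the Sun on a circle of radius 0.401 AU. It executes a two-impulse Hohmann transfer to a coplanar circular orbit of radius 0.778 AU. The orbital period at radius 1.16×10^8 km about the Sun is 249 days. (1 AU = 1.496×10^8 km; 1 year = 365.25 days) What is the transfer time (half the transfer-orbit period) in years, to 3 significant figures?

t = 0.226 years

From Kepler's third law T² = 4π²r³/μ at r = 1.16×10^8 km, T = 249 days = 249 × 86400 s = 2.15136×10^7 s: μ = 4π²r³/T² = 1.33140×10^11 km³/s².
In km: r₁ = 0.401 × 1.496×10^8 = 5.99896×10^7 km; r₂ = 0.778 × 1.496×10^8 = 1.163888×10^8 km.
The Hohmann ellipse has a_t = (r₁ + r₂)/2 = 8.81892×10^7 km.
By Kepler's third law the transfer-orbit period is T = 2π√(a_t³/μ), so t = T/2 = 7.130×10^6 s.
Converting: 7.130×10^6 s ÷ 3.15576×10^7 s/year (365.25 × 86400) = 0.226 years.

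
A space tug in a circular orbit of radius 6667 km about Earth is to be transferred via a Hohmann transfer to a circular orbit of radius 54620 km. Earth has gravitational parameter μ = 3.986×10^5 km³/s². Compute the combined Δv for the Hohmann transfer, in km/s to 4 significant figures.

Transfer-ellipse semi-major axis a_t = (r₁ + r₂)/2 = (6667 + 54620)/2 = 30643.5 km.
At r₁ the circular-orbit speed is v₁ = √(μ/r₁) = 7.7322 km/s.
On the transfer ellipse at r₁, vis-viva gives v_p = √[μ(2/r₁ − 1/a_t)] = 10.323 km/s.
First burn Δv₁ = |v_p − v₁| = 2.591 km/s.
At r₂, v₂ = √(μ/r₂) = 2.701 km/s.
Transfer-orbit speed at r₂: v_a = √[μ(2/r₂ − 1/a_t)] = 1.260 km/s.
Second burn Δv₂ = |v₂ − v_a| = 1.441 km/s.
Δv = Δv₁ + Δv₂ = 2.591 + 1.441 = 4.032 km/s.

Δv = 4.032 km/s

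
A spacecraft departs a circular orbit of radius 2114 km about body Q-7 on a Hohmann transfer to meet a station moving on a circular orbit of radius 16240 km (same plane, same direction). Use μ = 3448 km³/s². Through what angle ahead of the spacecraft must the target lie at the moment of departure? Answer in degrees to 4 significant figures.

φ = 103.5°

Transfer-ellipse semi-major axis a_t = (r₁ + r₂)/2 = (2114 + 16240)/2 = 9177 km.
Transfer time t = π√(a_t³/μ) = 47035 s.
The target's mean motion on its circular orbit is ω₂ = √(μ/r₂³) = 2.8373×10^-5 rad/s.
Angle swept by the target during transfer: ω₂·t = 1.3345 rad = 76.46°.
The spacecraft traverses 180° on the transfer ellipse, so the target must lead by 180° − 76.46° = 103.5°.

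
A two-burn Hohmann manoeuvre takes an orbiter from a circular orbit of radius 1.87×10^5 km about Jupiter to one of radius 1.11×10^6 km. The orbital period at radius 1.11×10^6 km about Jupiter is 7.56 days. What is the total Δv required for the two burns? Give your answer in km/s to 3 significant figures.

Δv = 13.0 km/s

From Kepler's third law T² = 4π²r³/μ at r = 1.11×10^6 km, T = 7.56 days = 7.56 × 86400 s = 6.53184×10^5 s: μ = 4π²r³/T² = 1.26549×10^8 km³/s².
The Hohmann ellipse has a_t = (r₁ + r₂)/2 = 6.485×10^5 km.
At r₁ the circular-orbit speed is v₁ = √(μ/r₁) = 26.01 km/s.
On the transfer ellipse at r₁, vis-viva gives v_p = √[μ(2/r₁ − 1/a_t)] = 34.03 km/s.
First burn Δv₁ = |v_p − v₁| = 8.020 km/s.
At r₂, v₂ = √(μ/r₂) = 10.6774 km/s.
Transfer-orbit speed at r₂: v_a = √[μ(2/r₂ − 1/a_t)] = 5.73368 km/s.
Second burn Δv₂ = |v₂ − v_a| = 4.944 km/s.
Total Δv = Δv₁ + Δv₂ = 12.96 km/s.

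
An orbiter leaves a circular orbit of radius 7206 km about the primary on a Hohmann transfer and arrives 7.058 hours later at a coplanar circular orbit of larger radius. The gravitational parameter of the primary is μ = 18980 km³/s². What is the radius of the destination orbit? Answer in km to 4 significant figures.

r₂ = 14290 km

Transfer time t = 7.058 hours = 25408.8 s, and t = π√(a_t³/μ).
So a_t = (μ t²/π²)^(1/3) = (18980 × (25408.8)² / π²)^(1/3) = 10748 km.
Since a_t = (r₁ + r₂)/2, r₂ = 2a_t − r₁ = 2×10748 − 7206 = 14290 km.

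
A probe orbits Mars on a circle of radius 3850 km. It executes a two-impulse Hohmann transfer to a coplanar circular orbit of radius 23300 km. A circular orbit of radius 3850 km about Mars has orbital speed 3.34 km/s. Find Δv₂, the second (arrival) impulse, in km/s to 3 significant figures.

From the circular-orbit relation v² = μ/r at r = 3850 km: μ = v²r = (3.34)² × 3850 = 42949.1 km³/s².
Transfer-ellipse semi-major axis a_t = (r₁ + r₂)/2 = (3850 + 23300)/2 = 13575 km.
On the circular orbit at r = 23300 km, v_c = √(μ/r) = 1.35768 km/s.
Transfer-orbit speed at the same r (vis-viva, a = a_t): v_t = √[μ(2/r − 1/a_t)] = 0.723035 km/s.
Δv₂ = |v_t − v_c| = |0.723035 − 1.35768| = 0.6346 km/s.

Δv₂ = 0.635 km/s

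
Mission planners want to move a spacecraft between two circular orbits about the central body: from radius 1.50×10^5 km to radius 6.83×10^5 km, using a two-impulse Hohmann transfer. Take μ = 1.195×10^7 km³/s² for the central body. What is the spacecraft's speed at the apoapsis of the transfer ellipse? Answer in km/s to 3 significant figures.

The Hohmann ellipse has a_t = (r₁ + r₂)/2 = 4.165×10^5 km.
At apoapsis, r = 6.830×10^5 km.
Applying v² = μ(2/r − 1/a_t): v = 2.510 km/s.

v = 2.51 km/s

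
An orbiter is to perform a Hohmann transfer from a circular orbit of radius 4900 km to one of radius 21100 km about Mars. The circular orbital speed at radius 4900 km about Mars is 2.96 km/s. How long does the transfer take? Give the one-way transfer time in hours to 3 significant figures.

From the circular-orbit relation v² = μ/r at r = 4900 km: μ = v²r = (2.96)² × 4900 = 42931.8 km³/s².
Transfer-ellipse semi-major axis a_t = (r₁ + r₂)/2 = (4900 + 21100)/2 = 13000 km.
Transfer time t = π√(a_t³/μ) = π√((13000)³ / 42931.8) = 22470 s.
Converting: 22470 s ÷ 3600 s/hour = 6.24 hours.

t = 6.24 hours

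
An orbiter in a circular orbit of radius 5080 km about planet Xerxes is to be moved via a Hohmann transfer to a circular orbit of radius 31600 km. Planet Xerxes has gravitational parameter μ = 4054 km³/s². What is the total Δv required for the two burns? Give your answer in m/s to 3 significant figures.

Δv = 449 m/s

Transfer-ellipse semi-major axis a_t = (r₁ + r₂)/2 = (5080 + 31600)/2 = 18340 km.
Circular speed at r₁: v₁ = √(μ/r₁) = √(4054/5080) = 0.89333 km/s.
On the transfer ellipse at r₁, v² = μ(2/r − 1/a) gives v_p = √[μ(2/r₁ − 1/a_t)] = 1.1726 km/s.
First burn Δv₁ = |v_p − v₁| = 0.2793 km/s.
At r₂, v₂ = √(μ/r₂) = 0.3582 km/s.
Transfer-orbit speed at r₂: v_a = √[μ(2/r₂ − 1/a_t)] = 0.1885 km/s.
Second burn Δv₂ = |v₂ − v_a| = 0.1697 km/s.
Δv = Δv₁ + Δv₂ = 0.2793 + 0.1697 = 0.4490 km/s.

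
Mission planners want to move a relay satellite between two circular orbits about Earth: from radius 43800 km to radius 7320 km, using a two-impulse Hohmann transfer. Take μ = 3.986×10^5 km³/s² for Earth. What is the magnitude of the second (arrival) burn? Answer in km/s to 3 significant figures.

Semi-major axis of the transfer orbit: a_t = (43800 + 7320)/2 = 25560 km.
Circular speed at r = 7320 km: v_c = √(μ/r) = 7.379 km/s.
Transfer-orbit speed at the same r (vis-viva, a = a_t): v_t = √[μ(2/r − 1/a_t)] = 9.660 km/s.
Δv₂ = |v_t − v_c| = |9.660 − 7.379| = 2.281 km/s.

Δv₂ = 2.28 km/s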